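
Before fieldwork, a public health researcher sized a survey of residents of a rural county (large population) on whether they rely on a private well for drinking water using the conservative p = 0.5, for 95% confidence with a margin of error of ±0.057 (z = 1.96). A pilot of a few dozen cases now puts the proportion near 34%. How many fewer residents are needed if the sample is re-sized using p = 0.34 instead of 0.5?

Conservative (p = 0.5): n = 1.96² × 0.25 / 0.057² ≈ 295.60 → 296.
Using p = 0.34: p(1−p) = 0.2244, so n = 1.96² × 0.2244 / 0.057² ≈ 265.33 → 266.
Reduction: 296 − 266 = 30.

30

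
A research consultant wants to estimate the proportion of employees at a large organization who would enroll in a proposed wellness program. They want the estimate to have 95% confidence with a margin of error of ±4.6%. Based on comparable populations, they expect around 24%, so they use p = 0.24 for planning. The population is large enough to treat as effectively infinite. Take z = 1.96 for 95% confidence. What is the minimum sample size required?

With p = 0.24, p(1−p) = 0.1824.
n = z²·p(1−p)/E² = 1.96² × 0.1824 / 0.046² = 3.8416 × 0.1824 / 0.002116 ≈ 331.15.
Rounding up gives n = 332.

332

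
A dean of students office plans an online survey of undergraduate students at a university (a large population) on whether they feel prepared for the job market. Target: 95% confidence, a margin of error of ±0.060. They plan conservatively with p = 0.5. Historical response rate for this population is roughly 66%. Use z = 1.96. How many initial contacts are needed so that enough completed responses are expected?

405

Completed interviews needed: n₀ = 1.96² × 0.2500 / 0.060² ≈ 266.78 → 267.
At a 66% response rate, contacts needed = 267 / 0.66 ≈ 404.55 → 405.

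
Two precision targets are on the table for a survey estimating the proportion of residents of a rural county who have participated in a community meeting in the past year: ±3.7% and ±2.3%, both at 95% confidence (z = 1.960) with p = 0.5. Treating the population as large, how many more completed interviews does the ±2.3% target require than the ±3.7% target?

1114

At ±3.7%: n = 1.960² × 0.2500 / 0.037² ≈ 701.53 → 702.
At ±2.3%: n = 1.960² × 0.2500 / 0.023² ≈ 1815.50 → 1816.
Additional respondents: 1816 − 702 = 1114.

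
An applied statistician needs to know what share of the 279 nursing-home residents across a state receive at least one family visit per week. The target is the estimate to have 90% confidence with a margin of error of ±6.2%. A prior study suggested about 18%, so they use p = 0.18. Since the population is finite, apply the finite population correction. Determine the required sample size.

76

For 90% confidence, z = 1.645.
Unadjusted: n₀ = 1.645² × 0.18 × 0.82 / 0.062² ≈ 103.90, so n₀ = 104.
Finite population correction with N = 279: n = n₀ / (1 + (n₀−1)/N) = 104 / (1 + 103/279) = 104 / 1.3692 ≈ 75.96.
Rounding up, n = 76.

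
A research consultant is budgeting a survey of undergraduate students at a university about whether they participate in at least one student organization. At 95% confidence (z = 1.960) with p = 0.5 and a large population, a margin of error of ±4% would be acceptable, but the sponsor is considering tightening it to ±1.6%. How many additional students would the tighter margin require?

3151

At ±4%: n = 1.960² × 0.2500 / 0.040² ≈ 600.25 → 601.
At ±1.6%: n = 1.960² × 0.2500 / 0.016² ≈ 3751.56 → 3752.
Additional respondents: 3752 − 601 = 3151.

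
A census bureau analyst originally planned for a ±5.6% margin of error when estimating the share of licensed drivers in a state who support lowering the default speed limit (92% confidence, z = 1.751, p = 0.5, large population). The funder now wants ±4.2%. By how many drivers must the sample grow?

190

At ±5.6%: n = 1.751² × 0.2500 / 0.056² ≈ 244.42 → 245.
At ±4.2%: n = 1.751² × 0.2500 / 0.042² ≈ 434.52 → 435.
Additional respondents: 435 − 245 = 190.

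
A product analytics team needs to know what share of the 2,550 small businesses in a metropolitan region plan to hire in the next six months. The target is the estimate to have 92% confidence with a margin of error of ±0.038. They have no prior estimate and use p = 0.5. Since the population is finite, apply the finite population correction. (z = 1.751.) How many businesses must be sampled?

440

Unadjusted: n₀ = 1.751² × 0.50 × 0.50 / 0.038² ≈ 530.82, so n₀ = 531.
Finite population correction with N = 2,550: n = n₀ / (1 + (n₀−1)/N) = 531 / (1 + 530/2550) = 531 / 1.2078 ≈ 439.63.
Rounding up, n = 440.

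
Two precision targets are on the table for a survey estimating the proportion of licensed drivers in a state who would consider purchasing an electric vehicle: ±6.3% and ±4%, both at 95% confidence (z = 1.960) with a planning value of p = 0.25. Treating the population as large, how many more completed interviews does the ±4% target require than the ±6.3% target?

269

At ±6.3%: n = 1.960² × 0.1875 / 0.063² ≈ 181.48 → 182.
At ±4%: n = 1.960² × 0.1875 / 0.040² ≈ 450.19 → 451.
Additional respondents: 451 − 182 = 269.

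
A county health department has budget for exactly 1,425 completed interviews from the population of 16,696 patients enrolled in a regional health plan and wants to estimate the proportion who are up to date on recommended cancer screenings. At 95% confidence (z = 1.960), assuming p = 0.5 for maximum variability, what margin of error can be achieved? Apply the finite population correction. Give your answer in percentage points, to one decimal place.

Finite-population factor: (N−n)/(N−1) = (16696−1425)/(16696−1) = 0.9147.
SE(p̂) = √[p(1−p)/n · (N−n)/(N−1)] = √[0.2500/1425 × 0.9147] = 0.01267.
E = z × SE = 1.960 × 0.01267 = 0.02483 ≈ 2.5 percentage points.

2.5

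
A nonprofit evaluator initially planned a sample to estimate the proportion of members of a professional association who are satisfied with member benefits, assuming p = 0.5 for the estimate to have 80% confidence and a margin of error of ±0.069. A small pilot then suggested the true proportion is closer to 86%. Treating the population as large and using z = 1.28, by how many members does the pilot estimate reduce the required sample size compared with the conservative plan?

Conservative (p = 0.5): n = 1.28² × 0.25 / 0.069² ≈ 86.03 → 87.
Using p = 0.86: p(1−p) = 0.1204, so n = 1.28² × 0.1204 / 0.069² ≈ 41.43 → 42.
Reduction: 87 − 42 = 45.

45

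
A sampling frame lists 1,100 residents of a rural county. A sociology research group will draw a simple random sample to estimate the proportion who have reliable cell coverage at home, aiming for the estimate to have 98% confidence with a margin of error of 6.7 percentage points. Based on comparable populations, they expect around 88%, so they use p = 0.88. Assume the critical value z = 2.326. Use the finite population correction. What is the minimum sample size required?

Unadjusted: n₀ = 2.326² × 0.88 × 0.12 / 0.067² ≈ 127.27, so n₀ = 128.
Finite population correction with N = 1,100: n = n₀ / (1 + (n₀−1)/N) = 128 / (1 + 127/1100) = 128 / 1.1155 ≈ 114.75.
Rounding up, n = 115.

115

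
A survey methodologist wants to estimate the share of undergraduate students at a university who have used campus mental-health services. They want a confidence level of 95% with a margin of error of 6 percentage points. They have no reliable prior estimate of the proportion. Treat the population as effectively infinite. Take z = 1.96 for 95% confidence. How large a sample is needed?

With no prior estimate, use p = 0.5, giving p(1−p) = 0.25.
n = z²·p(1−p)/E² = 1.96² × 0.2500 / 0.060² = 3.8416 × 0.2500 / 0.003600 ≈ 266.78.
Rounding up gives n = 267.

267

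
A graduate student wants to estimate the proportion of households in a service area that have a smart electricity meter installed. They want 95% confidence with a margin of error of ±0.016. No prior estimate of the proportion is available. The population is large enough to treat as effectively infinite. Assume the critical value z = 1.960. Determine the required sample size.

3752

With no prior estimate, use p = 0.5, giving p(1−p) = 0.25.
n = z²·p(1−p)/E² = 1.960² × 0.2500 / 0.016² = 3.8416 × 0.2500 / 0.000256 ≈ 3751.56.
Rounding up gives n = 3752.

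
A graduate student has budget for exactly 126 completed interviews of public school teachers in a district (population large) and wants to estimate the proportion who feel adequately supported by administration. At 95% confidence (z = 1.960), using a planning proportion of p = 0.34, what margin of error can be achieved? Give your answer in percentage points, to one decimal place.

8.3

SE(p̂) = √[p(1−p)/n] = √[0.2244/126] = 0.04220.
E = z × SE = 1.960 × 0.04220 = 0.08271, or 8.3 percentage points.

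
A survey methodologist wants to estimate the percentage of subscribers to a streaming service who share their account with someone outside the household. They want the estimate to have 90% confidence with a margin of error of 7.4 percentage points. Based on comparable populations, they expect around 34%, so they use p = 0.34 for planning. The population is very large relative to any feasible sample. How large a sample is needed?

For 90% confidence, z = 1.645.
With p = 0.34, p(1−p) = 0.2244.
n = z²·p(1−p)/E² = 1.645² × 0.2244 / 0.074² = 2.7060 × 0.2244 / 0.005476 ≈ 110.89.
Rounding up gives n = 111.

111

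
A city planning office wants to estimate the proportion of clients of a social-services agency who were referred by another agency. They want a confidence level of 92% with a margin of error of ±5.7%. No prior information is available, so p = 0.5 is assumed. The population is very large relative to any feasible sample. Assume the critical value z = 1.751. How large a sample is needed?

With p = 0.5, p(1−p) = 0.25.
n = z²·p(1−p)/E² = 1.751² × 0.2500 / 0.057² = 3.0660 × 0.2500 / 0.003249 ≈ 235.92.
Rounding up gives n = 236.

236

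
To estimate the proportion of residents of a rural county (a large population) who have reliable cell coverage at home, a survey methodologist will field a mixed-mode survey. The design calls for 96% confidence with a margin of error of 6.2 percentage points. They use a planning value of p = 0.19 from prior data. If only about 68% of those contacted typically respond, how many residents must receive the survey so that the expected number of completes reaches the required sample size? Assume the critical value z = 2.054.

Completed interviews needed: n₀ = 2.054² × 0.1539 / 0.062² ≈ 168.91 → 169.
At a 68% response rate, contacts needed = 169 / 0.68 ≈ 248.53 → 249.

249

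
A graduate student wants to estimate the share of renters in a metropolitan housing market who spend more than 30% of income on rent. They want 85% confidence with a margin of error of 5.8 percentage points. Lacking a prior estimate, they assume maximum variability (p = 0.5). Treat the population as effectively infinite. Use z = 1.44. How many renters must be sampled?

With p = 0.5, p(1−p) = 0.25.
n = z²·p(1−p)/E² = 1.44² × 0.2500 / 0.058² = 2.0736 × 0.2500 / 0.003364 ≈ 154.10.
Rounding up gives n = 155.

155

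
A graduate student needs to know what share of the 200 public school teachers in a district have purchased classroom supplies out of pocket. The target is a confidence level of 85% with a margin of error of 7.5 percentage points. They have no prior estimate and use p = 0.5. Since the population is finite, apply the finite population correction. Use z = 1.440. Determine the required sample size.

64

Unadjusted: n₀ = 1.440² × 0.50 × 0.50 / 0.075² ≈ 92.16, so n₀ = 93.
Finite population correction with N = 200: n = n₀ / (1 + (n₀−1)/N) = 93 / (1 + 92/200) = 93 / 1.4600 ≈ 63.70.
Rounding up, n = 64.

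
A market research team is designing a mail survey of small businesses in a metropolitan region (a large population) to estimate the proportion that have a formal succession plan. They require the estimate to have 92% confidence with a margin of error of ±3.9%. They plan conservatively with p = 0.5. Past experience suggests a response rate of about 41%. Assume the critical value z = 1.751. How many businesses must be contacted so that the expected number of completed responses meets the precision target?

Completed interviews needed: n₀ = 1.751² × 0.2500 / 0.039² ≈ 503.94 → 504.
At a 41% response rate, contacts needed = 504 / 0.41 ≈ 1229.27 → 1230.

1230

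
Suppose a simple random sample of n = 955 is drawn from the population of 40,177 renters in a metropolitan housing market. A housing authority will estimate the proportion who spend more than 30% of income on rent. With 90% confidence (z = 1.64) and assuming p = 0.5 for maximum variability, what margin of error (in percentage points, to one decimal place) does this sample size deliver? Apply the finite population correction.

Finite-population factor: (N−n)/(N−1) = (40177−955)/(40177−1) = 0.9763.
SE(p̂) = √[p(1−p)/n · (N−n)/(N−1)] = √[0.2500/955 × 0.9763] = 0.01599.
E = z × SE = 1.64 × 0.01599 = 0.02622 ≈ 2.6 percentage points.

2.6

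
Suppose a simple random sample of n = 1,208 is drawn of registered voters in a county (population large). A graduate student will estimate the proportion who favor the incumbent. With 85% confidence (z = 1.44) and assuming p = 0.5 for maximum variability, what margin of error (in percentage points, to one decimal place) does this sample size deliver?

2.1

SE(p̂) = √[p(1−p)/n] = √[0.2500/1208] = 0.01439.
E = z × SE = 1.44 × 0.01439 = 0.02072, or 2.1 percentage points.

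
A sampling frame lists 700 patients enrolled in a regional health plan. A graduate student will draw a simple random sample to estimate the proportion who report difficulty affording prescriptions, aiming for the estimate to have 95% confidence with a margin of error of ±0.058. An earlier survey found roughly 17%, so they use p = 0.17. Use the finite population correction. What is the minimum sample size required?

132

For 95% confidence, z = 1.96.
Unadjusted: n₀ = 1.96² × 0.17 × 0.83 / 0.058² ≈ 161.13, so n₀ = 162.
Finite population correction with N = 700: n = n₀ / (1 + (n₀−1)/N) = 162 / (1 + 161/700) = 162 / 1.2300 ≈ 131.71.
Rounding up, n = 132.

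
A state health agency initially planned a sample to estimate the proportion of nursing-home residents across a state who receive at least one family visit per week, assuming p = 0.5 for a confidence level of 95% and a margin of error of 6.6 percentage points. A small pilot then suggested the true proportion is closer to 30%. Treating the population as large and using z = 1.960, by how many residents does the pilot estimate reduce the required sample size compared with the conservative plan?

35

Conservative (p = 0.5): n = 1.960² × 0.25 / 0.066² ≈ 220.48 → 221.
Using p = 0.30: p(1−p) = 0.2100, so n = 1.960² × 0.2100 / 0.066² ≈ 185.20 → 186.
Reduction: 221 − 186 = 35.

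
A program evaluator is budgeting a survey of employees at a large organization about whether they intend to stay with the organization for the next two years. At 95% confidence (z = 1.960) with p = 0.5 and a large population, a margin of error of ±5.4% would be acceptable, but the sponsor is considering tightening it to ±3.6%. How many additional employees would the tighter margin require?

At ±5.4%: n = 1.960² × 0.2500 / 0.054² ≈ 329.36 → 330.
At ±3.6%: n = 1.960² × 0.2500 / 0.036² ≈ 741.05 → 742.
Additional respondents: 742 − 330 = 412.

412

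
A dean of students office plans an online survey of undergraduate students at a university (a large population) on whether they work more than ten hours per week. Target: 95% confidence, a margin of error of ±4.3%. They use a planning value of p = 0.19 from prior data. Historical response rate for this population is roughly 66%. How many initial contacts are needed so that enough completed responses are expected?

485

For 95% confidence, z = 1.960.
Completed interviews needed: n₀ = 1.960² × 0.1539 / 0.043² ≈ 319.75 → 320.
At a 66% response rate, contacts needed = 320 / 0.66 ≈ 484.85 → 485.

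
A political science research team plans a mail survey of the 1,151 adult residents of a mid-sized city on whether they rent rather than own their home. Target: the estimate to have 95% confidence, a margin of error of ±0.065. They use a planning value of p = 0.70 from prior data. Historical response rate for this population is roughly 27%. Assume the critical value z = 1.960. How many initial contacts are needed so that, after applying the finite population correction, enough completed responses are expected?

608

Completed interviews needed (unadjusted): n₀ = 1.960² × 0.2100 / 0.065² ≈ 190.94 → 191.
FPC for N = 1,151: n = 191 / (1 + 190/1151) = 191 / 1.1651 ≈ 163.94 → 164.
At a 27% response rate, contacts needed = 164 / 0.27 ≈ 607.41 → 608.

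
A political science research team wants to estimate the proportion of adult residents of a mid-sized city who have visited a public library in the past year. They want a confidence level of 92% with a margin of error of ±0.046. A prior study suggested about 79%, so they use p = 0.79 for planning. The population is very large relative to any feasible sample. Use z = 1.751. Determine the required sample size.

With p = 0.79, p(1−p) = 0.1659.
n = z²·p(1−p)/E² = 1.751² × 0.1659 / 0.046² = 3.0660 × 0.1659 / 0.002116 ≈ 240.38.
Rounding up gives n = 241.

241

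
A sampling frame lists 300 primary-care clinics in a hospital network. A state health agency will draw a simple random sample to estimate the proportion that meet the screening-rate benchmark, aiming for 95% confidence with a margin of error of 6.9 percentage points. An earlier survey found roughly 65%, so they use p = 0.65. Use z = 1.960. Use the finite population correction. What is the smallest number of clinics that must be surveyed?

Unadjusted: n₀ = 1.960² × 0.65 × 0.35 / 0.069² ≈ 183.57, so n₀ = 184.
Finite population correction with N = 300: n = n₀ / (1 + (n₀−1)/N) = 184 / (1 + 183/300) = 184 / 1.6100 ≈ 114.29.
Rounding up, n = 115.

115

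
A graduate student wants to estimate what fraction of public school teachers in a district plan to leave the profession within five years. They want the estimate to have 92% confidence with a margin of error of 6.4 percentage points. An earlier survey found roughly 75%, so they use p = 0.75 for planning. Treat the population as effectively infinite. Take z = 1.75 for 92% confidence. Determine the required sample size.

141

With p = 0.75, p(1−p) = 0.1875.
n = z²·p(1−p)/E² = 1.75² × 0.1875 / 0.064² = 3.0625 × 0.1875 / 0.004096 ≈ 140.19.
Rounding up gives n = 141.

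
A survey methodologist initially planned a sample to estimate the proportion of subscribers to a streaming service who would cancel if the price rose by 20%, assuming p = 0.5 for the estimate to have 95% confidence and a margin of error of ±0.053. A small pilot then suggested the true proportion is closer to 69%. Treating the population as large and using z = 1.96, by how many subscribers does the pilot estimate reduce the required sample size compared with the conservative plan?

49

Conservative (p = 0.5): n = 1.96² × 0.25 / 0.053² ≈ 341.90 → 342.
Using p = 0.69: p(1−p) = 0.2139, so n = 1.96² × 0.2139 / 0.053² ≈ 292.53 → 293.
Reduction: 342 − 293 = 49.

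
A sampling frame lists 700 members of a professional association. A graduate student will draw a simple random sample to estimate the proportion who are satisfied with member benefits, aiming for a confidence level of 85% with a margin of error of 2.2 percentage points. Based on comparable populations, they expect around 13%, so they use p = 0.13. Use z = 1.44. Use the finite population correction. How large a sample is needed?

287

Unadjusted: n₀ = 1.44² × 0.13 × 0.87 / 0.022² ≈ 484.55, so n₀ = 485.
Finite population correction with N = 700: n = n₀ / (1 + (n₀−1)/N) = 485 / (1 + 484/700) = 485 / 1.6914 ≈ 286.74.
Rounding up, n = 287.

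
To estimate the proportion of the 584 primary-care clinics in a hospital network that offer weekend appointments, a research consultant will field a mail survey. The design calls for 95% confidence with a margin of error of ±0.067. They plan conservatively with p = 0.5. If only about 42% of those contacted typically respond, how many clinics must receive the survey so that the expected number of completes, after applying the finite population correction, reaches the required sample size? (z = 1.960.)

374

Completed interviews needed (unadjusted): n₀ = 1.960² × 0.2500 / 0.067² ≈ 213.95 → 214.
FPC for N = 584: n = 214 / (1 + 213/584) = 214 / 1.3647 ≈ 156.81 → 157.
At a 42% response rate, contacts needed = 157 / 0.42 ≈ 373.81 → 374.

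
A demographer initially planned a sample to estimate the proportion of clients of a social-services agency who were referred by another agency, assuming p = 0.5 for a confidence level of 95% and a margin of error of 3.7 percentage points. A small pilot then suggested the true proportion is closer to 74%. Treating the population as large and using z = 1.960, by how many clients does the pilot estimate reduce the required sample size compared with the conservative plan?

Conservative (p = 0.5): n = 1.960² × 0.25 / 0.037² ≈ 701.53 → 702.
Using p = 0.74: p(1−p) = 0.1924, so n = 1.960² × 0.1924 / 0.037² ≈ 539.90 → 540.
Reduction: 702 − 540 = 162.

162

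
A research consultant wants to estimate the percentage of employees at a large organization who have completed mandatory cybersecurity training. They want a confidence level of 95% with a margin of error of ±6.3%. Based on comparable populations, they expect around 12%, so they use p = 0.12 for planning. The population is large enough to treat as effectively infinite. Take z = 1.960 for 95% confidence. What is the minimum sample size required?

103

With p = 0.12, p(1−p) = 0.1056.
n = z²·p(1−p)/E² = 1.960² × 0.1056 / 0.063² = 3.8416 × 0.1056 / 0.003969 ≈ 102.21.
Rounding up gives n = 103.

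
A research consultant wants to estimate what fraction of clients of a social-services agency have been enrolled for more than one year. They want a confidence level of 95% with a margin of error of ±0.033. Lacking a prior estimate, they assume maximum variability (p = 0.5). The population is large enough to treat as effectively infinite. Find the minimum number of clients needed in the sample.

882

For 95% confidence, z = 1.96.
With p = 0.5, p(1−p) = 0.25.
n = z²·p(1−p)/E² = 1.96² × 0.2500 / 0.033² = 3.8416 × 0.2500 / 0.001089 ≈ 881.91.
Rounding up gives n = 882.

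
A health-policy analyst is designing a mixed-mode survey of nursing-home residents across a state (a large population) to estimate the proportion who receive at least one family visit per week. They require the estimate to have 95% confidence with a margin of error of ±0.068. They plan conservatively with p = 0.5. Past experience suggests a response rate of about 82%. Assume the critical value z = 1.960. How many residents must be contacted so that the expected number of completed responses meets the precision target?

Completed interviews needed: n₀ = 1.960² × 0.2500 / 0.068² ≈ 207.70 → 208.
At an 82% response rate, contacts needed = 208 / 0.82 ≈ 253.66 → 254.

254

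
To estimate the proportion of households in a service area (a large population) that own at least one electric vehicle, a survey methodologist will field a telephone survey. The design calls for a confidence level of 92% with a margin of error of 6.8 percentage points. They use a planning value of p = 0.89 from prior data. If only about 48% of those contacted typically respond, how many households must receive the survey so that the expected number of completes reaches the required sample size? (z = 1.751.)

Completed interviews needed: n₀ = 1.751² × 0.0979 / 0.068² ≈ 64.91 → 65.
At a 48% response rate, contacts needed = 65 / 0.48 ≈ 135.42 → 136.

136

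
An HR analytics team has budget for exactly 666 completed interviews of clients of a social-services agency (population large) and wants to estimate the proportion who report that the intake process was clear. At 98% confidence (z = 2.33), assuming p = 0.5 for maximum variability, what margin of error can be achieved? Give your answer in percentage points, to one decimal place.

SE(p̂) = √[p(1−p)/n] = √[0.2500/666] = 0.01937.
E = z × SE = 2.33 × 0.01937 = 0.04514, or 4.5 percentage points.

4.5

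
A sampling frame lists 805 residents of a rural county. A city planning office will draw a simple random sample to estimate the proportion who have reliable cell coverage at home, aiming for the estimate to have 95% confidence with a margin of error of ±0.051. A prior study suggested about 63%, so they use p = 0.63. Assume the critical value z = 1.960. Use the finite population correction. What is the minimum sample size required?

Unadjusted: n₀ = 1.960² × 0.63 × 0.37 / 0.051² ≈ 344.28, so n₀ = 345.
Finite population correction with N = 805: n = n₀ / (1 + (n₀−1)/N) = 345 / (1 + 344/805) = 345 / 1.4273 ≈ 241.71.
Rounding up, n = 242.

242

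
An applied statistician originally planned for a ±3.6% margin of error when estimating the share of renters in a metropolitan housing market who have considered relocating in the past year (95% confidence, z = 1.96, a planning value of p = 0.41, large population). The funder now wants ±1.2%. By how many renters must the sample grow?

5736

At ±3.6%: n = 1.96² × 0.2419 / 0.036² ≈ 717.04 → 718.
At ±1.2%: n = 1.96² × 0.2419 / 0.012² ≈ 6453.35 → 6454.
Additional respondents: 6454 − 718 = 5736.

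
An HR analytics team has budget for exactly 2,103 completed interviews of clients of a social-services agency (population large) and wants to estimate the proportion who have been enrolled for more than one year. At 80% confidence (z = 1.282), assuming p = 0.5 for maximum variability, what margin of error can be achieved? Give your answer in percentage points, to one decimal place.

SE(p̂) = √[p(1−p)/n] = √[0.2500/2103] = 0.01090.
E = z × SE = 1.282 × 0.01090 = 0.01398, or 1.4 percentage points.

1.4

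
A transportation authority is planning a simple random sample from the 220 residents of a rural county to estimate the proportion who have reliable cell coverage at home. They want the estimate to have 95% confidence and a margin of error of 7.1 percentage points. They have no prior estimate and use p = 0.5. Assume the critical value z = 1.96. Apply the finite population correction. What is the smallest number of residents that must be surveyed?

103

Unadjusted: n₀ = 1.96² × 0.50 × 0.50 / 0.071² ≈ 190.52, so n₀ = 191.
Finite population correction with N = 220: n = n₀ / (1 + (n₀−1)/N) = 191 / (1 + 190/220) = 191 / 1.8636 ≈ 102.49.
Rounding up, n = 103.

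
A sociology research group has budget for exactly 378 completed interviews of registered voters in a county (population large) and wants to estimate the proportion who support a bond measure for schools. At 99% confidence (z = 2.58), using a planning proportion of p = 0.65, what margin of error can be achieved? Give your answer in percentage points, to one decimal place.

SE(p̂) = √[p(1−p)/n] = √[0.2275/378] = 0.02453.
E = z × SE = 2.58 × 0.02453 = 0.06329, or 6.3 percentage points.

6.3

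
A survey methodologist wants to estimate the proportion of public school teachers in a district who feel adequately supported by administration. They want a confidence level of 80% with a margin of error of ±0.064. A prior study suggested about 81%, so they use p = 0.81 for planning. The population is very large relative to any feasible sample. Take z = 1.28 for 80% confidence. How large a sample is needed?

62

With p = 0.81, p(1−p) = 0.1539.
n = z²·p(1−p)/E² = 1.28² × 0.1539 / 0.064² = 1.6384 × 0.1539 / 0.004096 ≈ 61.56.
Rounding up gives n = 62.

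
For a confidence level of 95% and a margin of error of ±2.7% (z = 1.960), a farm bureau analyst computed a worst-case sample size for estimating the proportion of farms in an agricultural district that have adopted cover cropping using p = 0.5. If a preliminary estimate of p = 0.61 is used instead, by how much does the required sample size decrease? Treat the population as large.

64

Conservative (p = 0.5): n = 1.960² × 0.25 / 0.027² ≈ 1317.42 → 1318.
Using p = 0.61: p(1−p) = 0.2379, so n = 1.960² × 0.2379 / 0.027² ≈ 1253.66 → 1254.
Reduction: 1318 − 1254 = 64.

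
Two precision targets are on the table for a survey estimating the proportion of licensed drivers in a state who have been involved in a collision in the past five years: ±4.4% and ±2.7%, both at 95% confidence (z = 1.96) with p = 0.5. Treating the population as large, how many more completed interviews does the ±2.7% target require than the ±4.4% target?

At ±4.4%: n = 1.96² × 0.2500 / 0.044² ≈ 496.07 → 497.
At ±2.7%: n = 1.96² × 0.2500 / 0.027² ≈ 1317.42 → 1318.
Additional respondents: 1318 − 497 = 821.

821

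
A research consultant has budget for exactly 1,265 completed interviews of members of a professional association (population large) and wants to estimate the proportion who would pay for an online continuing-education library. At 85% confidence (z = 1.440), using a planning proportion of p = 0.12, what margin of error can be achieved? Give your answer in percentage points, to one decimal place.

SE(p̂) = √[p(1−p)/n] = √[0.1056/1265] = 0.00914.
E = z × SE = 1.440 × 0.00914 = 0.01316, or 1.3 percentage points.

1.3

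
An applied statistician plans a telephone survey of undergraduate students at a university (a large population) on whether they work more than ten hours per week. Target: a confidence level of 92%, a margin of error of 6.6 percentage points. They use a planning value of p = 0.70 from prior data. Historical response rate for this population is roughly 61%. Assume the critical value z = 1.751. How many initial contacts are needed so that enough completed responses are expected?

Completed interviews needed: n₀ = 1.751² × 0.2100 / 0.066² ≈ 147.81 → 148.
At a 61% response rate, contacts needed = 148 / 0.61 ≈ 242.62 → 243.

243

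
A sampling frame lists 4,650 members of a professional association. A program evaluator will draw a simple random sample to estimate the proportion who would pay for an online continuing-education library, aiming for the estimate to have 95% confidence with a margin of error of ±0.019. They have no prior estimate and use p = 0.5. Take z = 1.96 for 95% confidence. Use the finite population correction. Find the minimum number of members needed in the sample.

Unadjusted: n₀ = 1.96² × 0.50 × 0.50 / 0.019² ≈ 2660.39, so n₀ = 2661.
Finite population correction with N = 4,650: n = n₀ / (1 + (n₀−1)/N) = 2661 / (1 + 2660/4650) = 2661 / 1.5720 ≈ 1692.70.
Rounding up, n = 1693.

1693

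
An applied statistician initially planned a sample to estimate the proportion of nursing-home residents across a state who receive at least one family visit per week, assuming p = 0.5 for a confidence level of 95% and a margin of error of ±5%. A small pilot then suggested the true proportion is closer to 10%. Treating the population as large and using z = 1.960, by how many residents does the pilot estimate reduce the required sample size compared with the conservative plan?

Conservative (p = 0.5): n = 1.960² × 0.25 / 0.050² ≈ 384.16 → 385.
Using p = 0.10: p(1−p) = 0.0900, so n = 1.960² × 0.0900 / 0.050² ≈ 138.30 → 139.
Reduction: 385 − 139 = 246.

246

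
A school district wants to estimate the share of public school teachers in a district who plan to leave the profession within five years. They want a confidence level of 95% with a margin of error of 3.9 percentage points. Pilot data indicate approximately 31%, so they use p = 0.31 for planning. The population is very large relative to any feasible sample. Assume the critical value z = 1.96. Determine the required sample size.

With p = 0.31, p(1−p) = 0.2139.
n = z²·p(1−p)/E² = 1.96² × 0.2139 / 0.039² = 3.8416 × 0.2139 / 0.001521 ≈ 540.25.
Rounding up gives n = 541.

541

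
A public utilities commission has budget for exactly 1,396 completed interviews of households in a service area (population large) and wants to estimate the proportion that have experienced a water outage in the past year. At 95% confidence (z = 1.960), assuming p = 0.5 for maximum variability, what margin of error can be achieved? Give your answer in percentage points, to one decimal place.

SE(p̂) = √[p(1−p)/n] = √[0.2500/1396] = 0.01338.
E = z × SE = 1.960 × 0.01338 = 0.02623, or 2.6 percentage points.

2.6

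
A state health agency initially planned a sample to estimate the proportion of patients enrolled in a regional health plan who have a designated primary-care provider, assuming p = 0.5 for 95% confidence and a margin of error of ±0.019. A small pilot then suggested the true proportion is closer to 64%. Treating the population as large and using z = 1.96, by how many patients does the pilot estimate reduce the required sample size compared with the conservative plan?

Conservative (p = 0.5): n = 1.96² × 0.25 / 0.019² ≈ 2660.39 → 2661.
Using p = 0.64: p(1−p) = 0.2304, so n = 1.96² × 0.2304 / 0.019² ≈ 2451.81 → 2452.
Reduction: 2661 − 2452 = 209.

209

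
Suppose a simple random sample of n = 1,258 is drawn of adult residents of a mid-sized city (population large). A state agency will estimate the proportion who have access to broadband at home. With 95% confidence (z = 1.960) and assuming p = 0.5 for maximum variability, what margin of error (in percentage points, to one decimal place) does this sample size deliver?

2.8

SE(p̂) = √[p(1−p)/n] = √[0.2500/1258] = 0.01410.
E = z × SE = 1.960 × 0.01410 = 0.02763, or 2.8 percentage points.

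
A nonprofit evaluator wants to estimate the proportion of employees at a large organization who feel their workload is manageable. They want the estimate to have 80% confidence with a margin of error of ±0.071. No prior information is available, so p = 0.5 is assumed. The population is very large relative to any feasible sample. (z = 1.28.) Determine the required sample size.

82

With p = 0.5, p(1−p) = 0.25.
n = z²·p(1−p)/E² = 1.28² × 0.2500 / 0.071² = 1.6384 × 0.2500 / 0.005041 ≈ 81.25.
Rounding up gives n = 82.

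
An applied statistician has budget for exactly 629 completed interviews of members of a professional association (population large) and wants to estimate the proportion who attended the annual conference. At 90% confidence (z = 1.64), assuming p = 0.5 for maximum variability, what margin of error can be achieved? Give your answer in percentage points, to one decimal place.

3.3

SE(p̂) = √[p(1−p)/n] = √[0.2500/629] = 0.01994.
E = z × SE = 1.64 × 0.01994 = 0.03270, or 3.3 percentage points.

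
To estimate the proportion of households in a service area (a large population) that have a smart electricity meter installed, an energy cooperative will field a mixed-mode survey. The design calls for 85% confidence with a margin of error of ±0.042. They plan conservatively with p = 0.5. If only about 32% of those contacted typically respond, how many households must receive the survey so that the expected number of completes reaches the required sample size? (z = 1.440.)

919

Completed interviews needed: n₀ = 1.440² × 0.2500 / 0.042² ≈ 293.88 → 294.
At a 32% response rate, contacts needed = 294 / 0.32 ≈ 918.75 → 919.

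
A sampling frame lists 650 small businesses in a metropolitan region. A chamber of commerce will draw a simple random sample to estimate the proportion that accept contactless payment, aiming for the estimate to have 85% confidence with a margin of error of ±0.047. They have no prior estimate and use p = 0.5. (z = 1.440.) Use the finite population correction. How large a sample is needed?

173

Unadjusted: n₀ = 1.440² × 0.50 × 0.50 / 0.047² ≈ 234.68, so n₀ = 235.
Finite population correction with N = 650: n = n₀ / (1 + (n₀−1)/N) = 235 / (1 + 234/650) = 235 / 1.3600 ≈ 172.79.
Rounding up, n = 173.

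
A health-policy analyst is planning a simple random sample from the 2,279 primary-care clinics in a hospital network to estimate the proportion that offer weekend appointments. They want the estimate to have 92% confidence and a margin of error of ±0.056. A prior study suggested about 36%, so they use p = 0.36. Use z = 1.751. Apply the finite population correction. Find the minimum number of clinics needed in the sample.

Unadjusted: n₀ = 1.751² × 0.36 × 0.64 / 0.056² ≈ 225.26, so n₀ = 226.
Finite population correction with N = 2,279: n = n₀ / (1 + (n₀−1)/N) = 226 / (1 + 225/2279) = 226 / 1.0987 ≈ 205.69.
Rounding up, n = 206.

206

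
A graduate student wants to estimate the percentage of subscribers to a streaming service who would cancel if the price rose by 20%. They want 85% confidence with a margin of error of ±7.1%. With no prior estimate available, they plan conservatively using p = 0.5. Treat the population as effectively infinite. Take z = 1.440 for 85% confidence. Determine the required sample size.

With p = 0.5, p(1−p) = 0.25.
n = z²·p(1−p)/E² = 1.440² × 0.2500 / 0.071² = 2.0736 × 0.2500 / 0.005041 ≈ 102.84.
Rounding up gives n = 103.

103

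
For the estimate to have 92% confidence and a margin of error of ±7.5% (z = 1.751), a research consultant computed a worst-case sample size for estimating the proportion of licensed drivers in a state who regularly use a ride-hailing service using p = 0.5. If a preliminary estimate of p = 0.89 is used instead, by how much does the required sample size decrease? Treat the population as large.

83

Conservative (p = 0.5): n = 1.751² × 0.25 / 0.075² ≈ 136.27 → 137.
Using p = 0.89: p(1−p) = 0.0979, so n = 1.751² × 0.0979 / 0.075² ≈ 53.36 → 54.
Reduction: 137 − 54 = 83.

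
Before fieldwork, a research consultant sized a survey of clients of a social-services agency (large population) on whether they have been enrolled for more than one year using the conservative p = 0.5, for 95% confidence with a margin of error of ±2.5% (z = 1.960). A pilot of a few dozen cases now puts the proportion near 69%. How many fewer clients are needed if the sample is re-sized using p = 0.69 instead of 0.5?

222

Conservative (p = 0.5): n = 1.960² × 0.25 / 0.025² ≈ 1536.64 → 1537.
Using p = 0.69: p(1−p) = 0.2139, so n = 1.960² × 0.2139 / 0.025² ≈ 1314.75 → 1315.
Reduction: 1537 − 1315 = 222.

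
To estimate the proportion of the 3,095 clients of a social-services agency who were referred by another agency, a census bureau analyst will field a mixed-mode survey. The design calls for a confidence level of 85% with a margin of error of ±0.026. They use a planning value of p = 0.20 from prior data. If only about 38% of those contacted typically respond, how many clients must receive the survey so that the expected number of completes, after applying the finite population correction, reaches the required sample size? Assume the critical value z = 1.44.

Completed interviews needed (unadjusted): n₀ = 1.44² × 0.1600 / 0.026² ≈ 490.79 → 491.
FPC for N = 3,095: n = 491 / (1 + 490/3095) = 491 / 1.1583 ≈ 423.89 → 424.
At a 38% response rate, contacts needed = 424 / 0.38 ≈ 1115.79 → 1116.

1116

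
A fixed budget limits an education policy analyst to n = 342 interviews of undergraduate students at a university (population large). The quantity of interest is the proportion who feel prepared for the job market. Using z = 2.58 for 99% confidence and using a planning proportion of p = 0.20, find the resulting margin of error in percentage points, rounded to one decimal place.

5.6

SE(p̂) = √[p(1−p)/n] = √[0.1600/342] = 0.02163.
E = z × SE = 2.58 × 0.02163 = 0.05580, or 5.6 percentage points.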